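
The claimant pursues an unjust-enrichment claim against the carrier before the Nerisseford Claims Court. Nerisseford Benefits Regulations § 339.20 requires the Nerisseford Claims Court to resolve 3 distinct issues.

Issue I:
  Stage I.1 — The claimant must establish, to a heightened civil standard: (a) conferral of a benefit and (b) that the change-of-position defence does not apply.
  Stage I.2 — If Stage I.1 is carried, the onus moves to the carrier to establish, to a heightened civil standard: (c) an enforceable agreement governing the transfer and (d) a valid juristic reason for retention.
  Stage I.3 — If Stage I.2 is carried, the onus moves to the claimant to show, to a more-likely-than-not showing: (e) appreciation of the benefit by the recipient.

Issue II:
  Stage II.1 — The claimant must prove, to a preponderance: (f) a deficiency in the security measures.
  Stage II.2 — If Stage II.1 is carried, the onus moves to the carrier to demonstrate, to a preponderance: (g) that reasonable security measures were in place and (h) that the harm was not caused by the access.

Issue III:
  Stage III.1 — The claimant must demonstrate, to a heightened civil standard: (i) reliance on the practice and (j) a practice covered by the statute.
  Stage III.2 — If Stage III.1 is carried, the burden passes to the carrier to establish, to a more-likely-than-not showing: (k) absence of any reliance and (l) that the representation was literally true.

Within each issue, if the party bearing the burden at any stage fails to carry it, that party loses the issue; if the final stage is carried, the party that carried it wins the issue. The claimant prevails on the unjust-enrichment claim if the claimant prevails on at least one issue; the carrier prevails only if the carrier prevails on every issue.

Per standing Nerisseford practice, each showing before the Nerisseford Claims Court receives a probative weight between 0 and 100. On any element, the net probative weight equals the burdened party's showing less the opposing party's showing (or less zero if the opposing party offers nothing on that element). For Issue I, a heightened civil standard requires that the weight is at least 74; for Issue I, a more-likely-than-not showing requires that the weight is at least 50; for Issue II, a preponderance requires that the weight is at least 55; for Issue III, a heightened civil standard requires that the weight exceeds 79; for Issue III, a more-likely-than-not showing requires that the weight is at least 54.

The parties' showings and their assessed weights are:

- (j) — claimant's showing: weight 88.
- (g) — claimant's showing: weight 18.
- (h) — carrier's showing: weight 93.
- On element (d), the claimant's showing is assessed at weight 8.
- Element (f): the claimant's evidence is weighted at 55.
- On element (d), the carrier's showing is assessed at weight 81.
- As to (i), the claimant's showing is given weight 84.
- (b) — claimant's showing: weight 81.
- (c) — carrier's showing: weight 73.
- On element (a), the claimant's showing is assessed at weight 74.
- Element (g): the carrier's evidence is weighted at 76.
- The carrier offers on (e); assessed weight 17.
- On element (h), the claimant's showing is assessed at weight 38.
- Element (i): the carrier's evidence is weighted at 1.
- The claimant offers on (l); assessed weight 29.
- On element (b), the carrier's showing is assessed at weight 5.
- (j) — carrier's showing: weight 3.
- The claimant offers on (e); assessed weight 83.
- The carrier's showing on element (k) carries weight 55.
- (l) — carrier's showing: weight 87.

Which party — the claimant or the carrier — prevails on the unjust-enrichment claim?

— Issue I —
At Stage I.1 the claimant must meet a heightened civil standard (weight is at least 74): on (a) the weight is 74, which does reach 74, so (a) meets the standard; on (b) the weight is 81 less the opposing 5 gives net 76, which does reach 74, so (b) meets the standard.
  Stage I.1 carried; the burden shifts to the carrier.
At Stage I.2 the carrier must meet a heightened civil standard (weight is at least 74): on (c) the weight is 73, which does not reach 74, so (c) does not meet the standard; on (d) the weight is 81 less the opposing 8 gives net 73, < 74, so (d) does not meet the standard.
  The carrier does not carry Stage I.2.
The claimant prevails on this issue.
— Issue II —
Stage II.1 — burden on claimant; standard: a preponderance (weight is at least 55).
    (f): 55 ≥ 55 [met]
  All elements met. The burden passes to the carrier.
Stage II.2 — burden on carrier; standard: a preponderance (weight is at least 55).
    (g): 76 − 18 = 58 ≥ 55 [met]
    (h): 93 − 38 = 55 ≥ 55 [met]
  The carrier carries the last stage.
All stages carried — the carrier prevails on this issue.
— Issue III —
Stage III.1 — burden on claimant; standard: a heightened civil standard (weight exceeds 79).
    (i): 84 − 1 = 83 > 79 [met]
    (j): 88 − 3 = 85 > 79 [met]
  Stage III.1 carried; the burden shifts to the carrier.
Stage III.2 — burden on carrier; standard: a more-likely-than-not showing (weight is at least 54).
    (k): 55 ≥ 54 [met]
    (l): 87 − 29 = 58 ≥ 54 [met]
  All elements met at the final stage.
With every stage satisfied, the carrier prevails on this issue.
Per-issue: Issue I → claimant; Issue II → carrier; Issue III → carrier. The claimant must prevail on at least one issue; overall, the claimant prevails.

claimant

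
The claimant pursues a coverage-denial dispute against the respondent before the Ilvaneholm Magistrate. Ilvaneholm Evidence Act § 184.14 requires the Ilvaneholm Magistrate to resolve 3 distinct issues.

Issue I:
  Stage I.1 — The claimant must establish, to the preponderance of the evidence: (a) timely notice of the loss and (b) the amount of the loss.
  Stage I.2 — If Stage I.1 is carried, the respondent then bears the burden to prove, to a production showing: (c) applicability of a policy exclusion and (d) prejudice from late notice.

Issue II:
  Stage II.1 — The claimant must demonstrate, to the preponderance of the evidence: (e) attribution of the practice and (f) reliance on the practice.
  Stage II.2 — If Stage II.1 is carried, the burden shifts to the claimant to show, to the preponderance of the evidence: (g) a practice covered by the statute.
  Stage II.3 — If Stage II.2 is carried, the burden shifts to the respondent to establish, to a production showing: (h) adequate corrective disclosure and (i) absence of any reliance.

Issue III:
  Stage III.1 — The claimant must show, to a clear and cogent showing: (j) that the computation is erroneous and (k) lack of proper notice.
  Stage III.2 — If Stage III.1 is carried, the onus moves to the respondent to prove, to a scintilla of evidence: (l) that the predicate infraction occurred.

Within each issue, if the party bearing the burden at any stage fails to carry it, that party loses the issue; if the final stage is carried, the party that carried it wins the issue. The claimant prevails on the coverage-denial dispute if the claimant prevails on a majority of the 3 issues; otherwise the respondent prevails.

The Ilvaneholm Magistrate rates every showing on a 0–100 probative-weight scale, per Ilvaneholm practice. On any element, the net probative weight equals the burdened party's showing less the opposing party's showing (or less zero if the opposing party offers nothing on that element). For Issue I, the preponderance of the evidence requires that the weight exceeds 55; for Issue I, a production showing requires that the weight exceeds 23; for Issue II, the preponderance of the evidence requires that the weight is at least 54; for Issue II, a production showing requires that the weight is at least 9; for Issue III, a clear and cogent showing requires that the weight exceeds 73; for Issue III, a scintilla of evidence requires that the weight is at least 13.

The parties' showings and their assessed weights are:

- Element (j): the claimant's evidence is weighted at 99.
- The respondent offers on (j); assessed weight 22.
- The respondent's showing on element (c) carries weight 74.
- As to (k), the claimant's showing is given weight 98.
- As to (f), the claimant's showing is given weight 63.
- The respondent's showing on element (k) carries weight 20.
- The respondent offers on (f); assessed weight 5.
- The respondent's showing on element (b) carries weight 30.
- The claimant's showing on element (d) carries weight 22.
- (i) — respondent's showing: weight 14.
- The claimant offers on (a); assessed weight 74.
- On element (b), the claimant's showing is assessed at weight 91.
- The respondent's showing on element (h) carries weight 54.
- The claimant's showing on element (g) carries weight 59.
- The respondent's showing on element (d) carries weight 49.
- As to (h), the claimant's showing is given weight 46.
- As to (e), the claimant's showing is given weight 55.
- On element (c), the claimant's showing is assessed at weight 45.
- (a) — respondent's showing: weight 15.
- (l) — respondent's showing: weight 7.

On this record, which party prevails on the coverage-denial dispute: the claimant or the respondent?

claimant

— Issue I —
Stage I.1 (claimant, the preponderance of the evidence, weight exceeds 55): (a) net 74−15=59 > 55 — meets; (b) net 91−30=61 > 55 — meets.
  Stage I.1 is satisfied; the onus moves to the respondent.
Stage I.2 (respondent, a production showing, weight exceeds 23): (c) net 74−45=29 > 23 — meets; (d) net 49−22=27 > 23 — meets.
  The respondent carries the last stage.
Every stage carried; the respondent prevails on this issue.
— Issue II —
Stage II.1 (claimant, the preponderance of the evidence, weight is at least 54): (e) 55 ≥ 54 — meets; (f) net 63−5=58 ≥ 54 — meets.
  Stage II.1 carried; the burden remains with the claimant.
Stage II.2 (claimant, the preponderance of the evidence, weight is at least 54): (g) 59 ≥ 54 — meets.
  Stage II.2 carried; the burden shifts to the respondent.
Stage II.3 (respondent, a production showing, weight is at least 9): (h) net 54−46=8 < 9 — fails; (i) 14 ≥ 9 — meets.
  Not every element is met, so the respondent fails to carry Stage II.3.
So the claimant prevails on this issue.
— Issue III —
Stage III.1 — burden on claimant; standard: a clear and cogent showing (weight exceeds 73).
    (j): 99 − 22 = 77 > 73 [met]
    (k): 98 − 20 = 78 > 73 [met]
  Stage III.1 carried; the burden shifts to the respondent.
Stage III.2 — burden on respondent; standard: a scintilla of evidence (weight is at least 13).
    (l): 7 < 13 [not met]
  Not every element is met, so the respondent fails to carry Stage III.2.
The claimant prevails on this issue.
Per-issue: Issue I → respondent; Issue II → claimant; Issue III → claimant. The claimant must prevail on a majority of issues; overall, the claimant prevails.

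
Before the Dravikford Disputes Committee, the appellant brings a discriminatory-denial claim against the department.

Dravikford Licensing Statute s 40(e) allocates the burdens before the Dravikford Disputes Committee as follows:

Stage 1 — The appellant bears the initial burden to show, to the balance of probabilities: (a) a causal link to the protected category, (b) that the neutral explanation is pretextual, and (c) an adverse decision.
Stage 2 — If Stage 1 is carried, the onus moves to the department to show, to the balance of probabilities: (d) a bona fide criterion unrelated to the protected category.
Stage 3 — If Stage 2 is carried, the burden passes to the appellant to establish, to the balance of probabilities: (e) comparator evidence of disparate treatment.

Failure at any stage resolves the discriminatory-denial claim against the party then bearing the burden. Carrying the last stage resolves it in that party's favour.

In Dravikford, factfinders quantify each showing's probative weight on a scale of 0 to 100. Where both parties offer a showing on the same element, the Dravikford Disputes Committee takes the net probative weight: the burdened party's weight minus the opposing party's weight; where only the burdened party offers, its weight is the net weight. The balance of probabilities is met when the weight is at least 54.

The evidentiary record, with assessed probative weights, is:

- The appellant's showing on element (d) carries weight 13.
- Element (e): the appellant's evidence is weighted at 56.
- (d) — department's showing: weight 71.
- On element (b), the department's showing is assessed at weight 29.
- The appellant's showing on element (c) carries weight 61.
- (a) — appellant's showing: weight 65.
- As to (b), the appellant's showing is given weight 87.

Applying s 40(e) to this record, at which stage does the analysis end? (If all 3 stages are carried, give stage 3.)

stage 3

At Stage 1 the appellant must meet the balance of probabilities (weight is at least 54): on (a) the weight is 65, which does reach 54, so (a) meets the standard; on (b) the weight is 87 less the opposing 29 gives net 58, which does reach 54, so (b) meets the standard; on (c) the weight is 61, which does reach 54, so (c) meets the standard.
  All elements met. The burden passes to the department.
At Stage 2 the department must meet the balance of probabilities (weight is at least 54): on (d) the weight is 71 less the opposing 13 gives net 58, which does reach 54, so (d) meets the standard.
  Stage 2 is satisfied; the onus moves to the appellant.
At Stage 3 the appellant must meet the balance of probabilities (weight is at least 54): on (e) the weight is 56, ≥ 54, so (e) meets the standard.
  Stage 3 carried; the final stage is satisfied.
With every stage satisfied, the appellant prevails.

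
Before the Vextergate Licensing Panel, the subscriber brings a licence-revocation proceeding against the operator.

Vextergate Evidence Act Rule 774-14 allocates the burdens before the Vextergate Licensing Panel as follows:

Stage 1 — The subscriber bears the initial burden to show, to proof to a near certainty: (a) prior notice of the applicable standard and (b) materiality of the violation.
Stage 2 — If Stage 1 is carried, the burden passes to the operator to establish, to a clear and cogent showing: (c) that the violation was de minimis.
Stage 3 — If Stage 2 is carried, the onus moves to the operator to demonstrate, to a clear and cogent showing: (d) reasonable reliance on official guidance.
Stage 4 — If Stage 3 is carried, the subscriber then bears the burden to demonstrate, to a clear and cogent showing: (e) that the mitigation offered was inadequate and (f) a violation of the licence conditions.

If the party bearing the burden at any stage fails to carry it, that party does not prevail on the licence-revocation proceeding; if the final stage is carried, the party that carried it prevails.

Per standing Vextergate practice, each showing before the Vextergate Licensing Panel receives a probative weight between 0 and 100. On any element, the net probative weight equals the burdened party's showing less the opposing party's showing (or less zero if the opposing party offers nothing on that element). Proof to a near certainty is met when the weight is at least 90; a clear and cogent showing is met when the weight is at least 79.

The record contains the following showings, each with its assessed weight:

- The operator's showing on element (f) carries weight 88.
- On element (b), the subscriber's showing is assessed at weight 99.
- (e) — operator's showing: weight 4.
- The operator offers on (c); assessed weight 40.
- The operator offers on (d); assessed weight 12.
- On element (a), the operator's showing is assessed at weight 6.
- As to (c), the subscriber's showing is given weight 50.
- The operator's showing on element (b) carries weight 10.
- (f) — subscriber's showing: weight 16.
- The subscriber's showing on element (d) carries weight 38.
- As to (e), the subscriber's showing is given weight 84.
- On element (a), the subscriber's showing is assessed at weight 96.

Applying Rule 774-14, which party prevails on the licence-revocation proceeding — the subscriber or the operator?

Stage 1 — burden on subscriber; standard: proof to a near certainty (weight is at least 90).
    (a): 96 − 6 = 90 ≥ 90 [met]
    (b): 99 − 10 = 89 < 90 [not met]
  Stage 1 not carried; the subscriber fails its burden.
So the operator prevails.

operator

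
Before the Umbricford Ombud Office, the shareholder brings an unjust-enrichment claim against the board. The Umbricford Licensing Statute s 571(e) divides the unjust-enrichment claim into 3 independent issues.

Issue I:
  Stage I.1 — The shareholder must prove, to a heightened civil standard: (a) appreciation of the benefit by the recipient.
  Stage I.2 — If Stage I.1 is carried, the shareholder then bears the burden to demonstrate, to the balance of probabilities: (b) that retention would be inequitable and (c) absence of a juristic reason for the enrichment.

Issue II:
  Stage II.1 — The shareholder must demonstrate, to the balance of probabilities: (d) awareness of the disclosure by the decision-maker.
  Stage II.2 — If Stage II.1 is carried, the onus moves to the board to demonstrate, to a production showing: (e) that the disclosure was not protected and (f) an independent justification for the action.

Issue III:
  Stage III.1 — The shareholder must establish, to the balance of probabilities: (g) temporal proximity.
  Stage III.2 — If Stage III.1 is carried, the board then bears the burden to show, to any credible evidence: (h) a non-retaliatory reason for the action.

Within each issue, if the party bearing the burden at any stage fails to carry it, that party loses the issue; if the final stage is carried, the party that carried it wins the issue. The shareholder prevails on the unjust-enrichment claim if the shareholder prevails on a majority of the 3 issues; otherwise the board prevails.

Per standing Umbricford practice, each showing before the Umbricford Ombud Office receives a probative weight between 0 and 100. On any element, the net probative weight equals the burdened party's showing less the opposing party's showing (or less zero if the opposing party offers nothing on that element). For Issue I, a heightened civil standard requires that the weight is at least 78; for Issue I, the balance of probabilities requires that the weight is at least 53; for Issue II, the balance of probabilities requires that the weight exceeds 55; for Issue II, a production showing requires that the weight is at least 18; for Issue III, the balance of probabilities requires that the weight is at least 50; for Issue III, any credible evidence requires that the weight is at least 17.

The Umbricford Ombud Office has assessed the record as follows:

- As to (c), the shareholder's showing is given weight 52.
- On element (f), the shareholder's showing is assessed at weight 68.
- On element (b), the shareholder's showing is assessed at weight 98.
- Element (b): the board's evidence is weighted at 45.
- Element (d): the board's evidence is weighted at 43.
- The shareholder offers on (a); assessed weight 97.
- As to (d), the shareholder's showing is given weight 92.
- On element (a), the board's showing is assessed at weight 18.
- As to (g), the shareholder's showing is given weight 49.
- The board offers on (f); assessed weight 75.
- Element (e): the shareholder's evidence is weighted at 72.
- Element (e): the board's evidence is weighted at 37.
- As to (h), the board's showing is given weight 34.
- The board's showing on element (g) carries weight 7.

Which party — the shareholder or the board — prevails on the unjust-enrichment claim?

— Issue I —
Stage I.1 (shareholder, a heightened civil standard, weight is at least 78): (a) net 97−18=79 ≥ 78 — meets.
  Stage I.1 is satisfied; the shareholder continues to bear the burden.
Stage I.2 (shareholder, the balance of probabilities, weight is at least 53): (b) net 98−45=53 ≥ 53 — meets; (c) 52 < 53 — fails.
  The shareholder does not carry Stage I.2.
The board prevails on this issue.
— Issue II —
Stage II.1 — burden on shareholder; standard: the balance of probabilities (weight exceeds 55).
    (d): 92 − 43 = 49 ≤ 55 [not met]
  Not every element is met, so the shareholder fails to carry Stage II.1.
The board prevails on this issue.
— Issue III —
Stage III.1 (shareholder, the balance of probabilities, weight is at least 50): (g) net 49−7=42 < 50 — fails.
  The shareholder does not carry Stage III.1.
The analysis ends at Stage III.1; the board prevails on this issue.
Per-issue: Issue I → board; Issue II → board; Issue III → board. The shareholder must prevail on a majority of issues; overall, the board prevails.

board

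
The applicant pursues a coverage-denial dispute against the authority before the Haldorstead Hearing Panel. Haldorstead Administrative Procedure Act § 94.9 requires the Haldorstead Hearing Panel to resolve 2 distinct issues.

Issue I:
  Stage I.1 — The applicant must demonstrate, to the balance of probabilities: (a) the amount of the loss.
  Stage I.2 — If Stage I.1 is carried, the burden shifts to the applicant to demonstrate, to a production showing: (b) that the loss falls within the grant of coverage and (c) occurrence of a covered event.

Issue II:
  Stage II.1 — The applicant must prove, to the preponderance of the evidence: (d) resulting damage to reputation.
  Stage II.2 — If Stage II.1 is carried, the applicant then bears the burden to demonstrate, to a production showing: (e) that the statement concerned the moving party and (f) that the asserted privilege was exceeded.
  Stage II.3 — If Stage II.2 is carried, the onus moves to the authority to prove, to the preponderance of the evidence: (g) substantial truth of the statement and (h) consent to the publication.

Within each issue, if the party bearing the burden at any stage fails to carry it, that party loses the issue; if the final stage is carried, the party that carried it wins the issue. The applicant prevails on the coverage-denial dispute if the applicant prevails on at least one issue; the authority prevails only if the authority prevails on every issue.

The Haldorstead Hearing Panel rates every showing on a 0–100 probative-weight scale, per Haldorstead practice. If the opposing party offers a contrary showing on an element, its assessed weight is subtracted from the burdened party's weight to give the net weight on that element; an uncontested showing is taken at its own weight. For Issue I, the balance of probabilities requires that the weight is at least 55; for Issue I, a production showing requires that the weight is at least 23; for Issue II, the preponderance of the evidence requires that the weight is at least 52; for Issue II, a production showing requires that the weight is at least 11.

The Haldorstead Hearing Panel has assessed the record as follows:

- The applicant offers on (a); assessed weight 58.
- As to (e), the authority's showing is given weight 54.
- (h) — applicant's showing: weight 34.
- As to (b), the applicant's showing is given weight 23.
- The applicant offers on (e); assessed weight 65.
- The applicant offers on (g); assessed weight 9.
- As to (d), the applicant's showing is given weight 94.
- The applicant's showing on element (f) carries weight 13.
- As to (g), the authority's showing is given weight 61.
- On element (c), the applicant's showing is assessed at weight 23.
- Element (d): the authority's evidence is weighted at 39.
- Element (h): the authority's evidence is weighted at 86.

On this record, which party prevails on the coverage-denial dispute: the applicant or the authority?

applicant

— Issue I —
At Stage I.1 the applicant must meet the balance of probabilities (weight is at least 55): on (a) the weight is 58, ≥ 55, so (a) meets the standard.
  Stage I.1 is satisfied; the applicant continues to bear the burden.
At Stage I.2 the applicant must meet a production showing (weight is at least 23): on (b) the weight is 23, which does reach 23, so (b) meets the standard; on (c) the weight is 23, ≥ 23, so (c) meets the standard.
  All elements met at the final stage.
With every stage satisfied, the applicant prevails on this issue.
— Issue II —
Stage II.1 (applicant, the preponderance of the evidence, weight is at least 52): (d) net 94−39=55 ≥ 52 — meets.
  All elements met. The applicant retains the burden for Stage II.2.
Stage II.2 (applicant, a production showing, weight is at least 11): (e) net 65−54=11 ≥ 11 — meets; (f) 13 ≥ 11 — meets.
  All elements met. The burden passes to the authority.
Stage II.3 (authority, the preponderance of the evidence, weight is at least 52): (g) net 61−9=52 ≥ 52 — meets; (h) net 86−34=52 ≥ 52 — meets.
  The authority carries the last stage.
Every stage carried; the authority prevails on this issue.
Per-issue: Issue I → applicant; Issue II → authority. The applicant must prevail on at least one issue; overall, the applicant prevails.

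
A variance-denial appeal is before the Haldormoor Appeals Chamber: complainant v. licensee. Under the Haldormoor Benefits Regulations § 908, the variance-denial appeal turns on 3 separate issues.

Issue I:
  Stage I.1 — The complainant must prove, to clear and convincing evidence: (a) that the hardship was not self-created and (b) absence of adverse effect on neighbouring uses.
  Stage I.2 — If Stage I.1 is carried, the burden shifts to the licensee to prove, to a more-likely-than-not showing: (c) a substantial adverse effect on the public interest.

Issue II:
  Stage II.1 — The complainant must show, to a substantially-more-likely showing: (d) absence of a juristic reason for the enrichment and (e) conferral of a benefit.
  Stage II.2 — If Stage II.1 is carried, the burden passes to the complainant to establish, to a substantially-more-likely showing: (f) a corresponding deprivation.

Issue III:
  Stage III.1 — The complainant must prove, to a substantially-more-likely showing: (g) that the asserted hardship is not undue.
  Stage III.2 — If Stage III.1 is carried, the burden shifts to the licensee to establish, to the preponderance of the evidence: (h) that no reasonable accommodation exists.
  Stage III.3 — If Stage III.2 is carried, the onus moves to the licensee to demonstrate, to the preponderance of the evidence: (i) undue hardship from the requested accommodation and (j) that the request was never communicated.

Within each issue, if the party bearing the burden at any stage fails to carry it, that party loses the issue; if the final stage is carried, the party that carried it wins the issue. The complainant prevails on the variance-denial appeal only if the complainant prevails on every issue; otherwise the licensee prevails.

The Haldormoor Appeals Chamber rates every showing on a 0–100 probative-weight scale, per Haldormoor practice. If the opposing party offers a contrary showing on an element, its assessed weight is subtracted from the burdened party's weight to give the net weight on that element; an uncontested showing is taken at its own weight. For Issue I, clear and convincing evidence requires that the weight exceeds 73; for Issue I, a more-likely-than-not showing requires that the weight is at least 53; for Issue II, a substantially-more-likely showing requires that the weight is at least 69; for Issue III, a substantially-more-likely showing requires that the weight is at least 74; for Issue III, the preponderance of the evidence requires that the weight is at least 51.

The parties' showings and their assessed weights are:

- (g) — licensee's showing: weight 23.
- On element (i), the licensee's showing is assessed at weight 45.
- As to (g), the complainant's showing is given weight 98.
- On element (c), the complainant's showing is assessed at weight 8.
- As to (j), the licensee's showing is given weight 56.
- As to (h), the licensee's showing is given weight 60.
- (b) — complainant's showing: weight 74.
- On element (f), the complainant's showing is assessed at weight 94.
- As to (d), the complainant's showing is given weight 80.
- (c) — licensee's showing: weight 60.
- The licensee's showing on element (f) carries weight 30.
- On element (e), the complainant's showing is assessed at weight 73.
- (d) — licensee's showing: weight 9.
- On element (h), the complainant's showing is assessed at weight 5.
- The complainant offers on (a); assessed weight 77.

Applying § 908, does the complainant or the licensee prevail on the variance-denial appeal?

— Issue I —
Stage I.1 — burden on complainant; standard: clear and convincing evidence (weight exceeds 73).
    (a): 77 > 73 [met]
    (b): 74 > 73 [met]
  Stage I.1 is satisfied; the onus moves to the licensee.
Stage I.2 — burden on licensee; standard: a more-likely-than-not showing (weight is at least 53).
    (c): 60 − 8 = 52 < 53 [not met]
  Stage I.2 not carried; the licensee fails its burden.
The complainant prevails on this issue.
— Issue II —
Stage II.1 (complainant, a substantially-more-likely showing, weight is at least 69): (d) net 80−9=71 ≥ 69 — meets; (e) 73 ≥ 69 — meets.
  Stage II.1 carried; the burden remains with the complainant.
Stage II.2 (complainant, a substantially-more-likely showing, weight is at least 69): (f) net 94−30=64 < 69 — fails.
  Not every element is met, so the complainant fails to carry Stage II.2.
The licensee prevails on this issue.
— Issue III —
At Stage III.1 the complainant must meet a substantially-more-likely showing (weight is at least 74): on (g) the weight is 98 less the opposing 23 gives net 75, which does reach 74, so (g) meets the standard.
  Stage III.1 carried; the burden shifts to the licensee.
At Stage III.2 the licensee must meet the preponderance of the evidence (weight is at least 51): on (h) the weight is 60 less the opposing 5 gives net 55, which does reach 51, so (h) meets the standard.
  All elements met. The licensee retains the burden for Stage III.3.
At Stage III.3 the licensee must meet the preponderance of the evidence (weight is at least 51): on (i) the weight is 45, < 51, so (i) does not meet the standard; on (j) the weight is 56, ≥ 51, so (j) meets the standard.
  Stage III.3 not carried; the licensee fails its burden.
The complainant prevails on this issue.
Per-issue: Issue I → complainant; Issue II → licensee; Issue III → complainant. The complainant must prevail on every issue; overall, the licensee prevails.

licensee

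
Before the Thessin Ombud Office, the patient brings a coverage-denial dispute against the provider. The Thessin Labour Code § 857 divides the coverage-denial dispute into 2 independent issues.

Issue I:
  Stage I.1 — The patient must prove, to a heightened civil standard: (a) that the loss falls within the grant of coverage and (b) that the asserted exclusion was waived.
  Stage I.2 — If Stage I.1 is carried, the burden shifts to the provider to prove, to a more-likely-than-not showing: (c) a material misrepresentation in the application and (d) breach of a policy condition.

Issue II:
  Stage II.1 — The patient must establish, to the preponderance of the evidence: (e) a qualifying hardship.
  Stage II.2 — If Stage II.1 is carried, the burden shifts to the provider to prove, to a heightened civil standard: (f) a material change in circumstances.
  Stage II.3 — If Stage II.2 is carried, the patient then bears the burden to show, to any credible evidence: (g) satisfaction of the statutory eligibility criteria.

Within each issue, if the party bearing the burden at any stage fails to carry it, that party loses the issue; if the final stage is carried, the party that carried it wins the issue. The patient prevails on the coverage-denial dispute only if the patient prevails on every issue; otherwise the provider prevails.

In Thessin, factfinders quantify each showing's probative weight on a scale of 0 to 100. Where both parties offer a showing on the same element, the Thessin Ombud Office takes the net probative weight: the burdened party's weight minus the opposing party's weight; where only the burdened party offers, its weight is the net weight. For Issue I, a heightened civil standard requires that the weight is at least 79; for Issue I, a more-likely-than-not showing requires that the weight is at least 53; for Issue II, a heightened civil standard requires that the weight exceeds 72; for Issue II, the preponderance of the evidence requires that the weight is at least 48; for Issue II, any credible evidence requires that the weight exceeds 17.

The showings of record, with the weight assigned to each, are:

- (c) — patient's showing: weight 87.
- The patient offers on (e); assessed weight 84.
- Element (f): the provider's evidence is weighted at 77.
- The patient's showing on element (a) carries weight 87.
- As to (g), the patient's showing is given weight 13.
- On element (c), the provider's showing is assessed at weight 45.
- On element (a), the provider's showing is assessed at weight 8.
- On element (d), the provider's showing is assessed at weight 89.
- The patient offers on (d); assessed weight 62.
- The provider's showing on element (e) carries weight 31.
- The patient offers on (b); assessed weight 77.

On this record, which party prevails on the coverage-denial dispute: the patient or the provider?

— Issue I —
Stage I.1 (patient, a heightened civil standard, weight is at least 79): (a) net 87−8=79 ≥ 79 — meets; (b) 77 < 79 — fails.
  Stage I.1 not carried; the patient fails its burden.
The analysis ends at Stage I.1; the provider prevails on this issue.
— Issue II —
At Stage II.1 the patient must meet the preponderance of the evidence (weight is at least 48): on (e) the weight is 84 less the opposing 31 gives net 53, ≥ 48, so (e) meets the standard.
  Stage II.1 carried; the burden shifts to the provider.
At Stage II.2 the provider must meet a heightened civil standard (weight exceeds 72): on (f) the weight is 77, > 72, so (f) meets the standard.
  Stage II.2 is satisfied; the onus moves to the patient.
At Stage II.3 the patient must meet any credible evidence (weight exceeds 17): on (g) the weight is 13, which does not exceed 17, so (g) does not meet the standard.
  The patient does not carry Stage II.3.
So the provider prevails on this issue.
Per-issue: Issue I → provider; Issue II → provider. The patient must prevail on every issue; overall, the provider prevails.

provider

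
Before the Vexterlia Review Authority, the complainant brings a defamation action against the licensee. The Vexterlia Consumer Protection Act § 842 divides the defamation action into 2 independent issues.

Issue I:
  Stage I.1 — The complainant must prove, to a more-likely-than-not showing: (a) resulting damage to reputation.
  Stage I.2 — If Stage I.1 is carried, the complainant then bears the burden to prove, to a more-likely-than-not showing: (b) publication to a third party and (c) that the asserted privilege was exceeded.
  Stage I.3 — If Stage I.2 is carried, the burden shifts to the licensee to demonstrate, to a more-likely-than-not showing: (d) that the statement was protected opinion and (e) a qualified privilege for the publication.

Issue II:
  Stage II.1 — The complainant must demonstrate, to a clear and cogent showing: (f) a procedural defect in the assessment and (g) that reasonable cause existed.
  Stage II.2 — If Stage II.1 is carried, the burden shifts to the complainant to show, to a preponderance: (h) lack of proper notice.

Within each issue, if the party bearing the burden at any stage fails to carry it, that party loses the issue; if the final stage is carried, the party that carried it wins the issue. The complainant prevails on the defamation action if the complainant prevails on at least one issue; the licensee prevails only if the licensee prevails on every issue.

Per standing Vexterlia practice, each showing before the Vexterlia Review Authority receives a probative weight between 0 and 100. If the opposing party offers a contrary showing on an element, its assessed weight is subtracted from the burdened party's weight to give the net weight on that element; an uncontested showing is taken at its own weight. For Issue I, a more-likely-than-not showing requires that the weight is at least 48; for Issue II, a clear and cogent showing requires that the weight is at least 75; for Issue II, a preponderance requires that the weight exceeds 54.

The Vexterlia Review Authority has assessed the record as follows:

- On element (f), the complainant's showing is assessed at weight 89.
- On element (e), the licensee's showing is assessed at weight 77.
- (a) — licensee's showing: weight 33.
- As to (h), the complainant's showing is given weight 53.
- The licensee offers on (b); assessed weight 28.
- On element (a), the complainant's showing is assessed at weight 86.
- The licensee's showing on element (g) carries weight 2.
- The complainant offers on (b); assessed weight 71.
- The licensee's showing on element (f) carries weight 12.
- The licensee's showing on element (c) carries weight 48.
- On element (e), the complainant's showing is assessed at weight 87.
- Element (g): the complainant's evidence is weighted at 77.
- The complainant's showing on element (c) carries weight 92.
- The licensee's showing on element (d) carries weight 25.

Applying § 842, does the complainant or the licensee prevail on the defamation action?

— Issue I —
Stage I.1 — burden on complainant; standard: a more-likely-than-not showing (weight is at least 48).
    (a): 86 − 33 = 53 ≥ 48 [met]
  Stage I.1 is satisfied; the complainant continues to bear the burden.
Stage I.2 — burden on complainant; standard: a more-likely-than-not showing (weight is at least 48).
    (b): 71 − 28 = 43 < 48 [not met]
    (c): 92 − 48 = 44 < 48 [not met]
  Not every element is met, so the complainant fails to carry Stage I.2.
So the licensee prevails on this issue.
— Issue II —
Stage II.1 — burden on complainant; standard: a clear and cogent showing (weight is at least 75).
    (f): 89 − 12 = 77 ≥ 75 [met]
    (g): 77 − 2 = 75 ≥ 75 [met]
  Stage II.1 carried; the burden remains with the complainant.
Stage II.2 — burden on complainant; standard: a preponderance (weight exceeds 54).
    (h): 53 ≤ 54 [not met]
  Not every element is met, so the complainant fails to carry Stage II.2.
So the licensee prevails on this issue.
Per-issue: Issue I → licensee; Issue II → licensee. The complainant must prevail on at least one issue; overall, the licensee prevails.

licensee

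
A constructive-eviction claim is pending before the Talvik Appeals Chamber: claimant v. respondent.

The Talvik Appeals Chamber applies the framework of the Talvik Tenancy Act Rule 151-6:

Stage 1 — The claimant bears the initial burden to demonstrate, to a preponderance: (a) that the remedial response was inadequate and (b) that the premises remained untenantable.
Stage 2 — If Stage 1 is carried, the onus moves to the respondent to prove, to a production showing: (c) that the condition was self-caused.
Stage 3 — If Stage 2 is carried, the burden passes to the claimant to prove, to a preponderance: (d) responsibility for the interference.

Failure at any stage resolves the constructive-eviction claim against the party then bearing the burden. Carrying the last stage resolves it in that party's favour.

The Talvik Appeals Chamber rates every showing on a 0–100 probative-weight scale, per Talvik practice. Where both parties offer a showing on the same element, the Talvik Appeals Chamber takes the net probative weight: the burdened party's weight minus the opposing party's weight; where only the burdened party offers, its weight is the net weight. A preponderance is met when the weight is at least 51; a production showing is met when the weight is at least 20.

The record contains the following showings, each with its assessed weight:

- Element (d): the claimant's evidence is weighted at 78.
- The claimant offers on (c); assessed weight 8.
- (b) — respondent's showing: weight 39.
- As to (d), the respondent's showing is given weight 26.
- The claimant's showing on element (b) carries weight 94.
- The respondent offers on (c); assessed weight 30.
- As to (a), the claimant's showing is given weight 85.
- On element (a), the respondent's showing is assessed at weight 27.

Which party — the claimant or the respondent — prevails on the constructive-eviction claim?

Stage 1 — burden on claimant; standard: a preponderance (weight is at least 51).
    (a): 85 − 27 = 58 ≥ 51 [met]
    (b): 94 − 39 = 55 ≥ 51 [met]
  The claimant carries Stage 1; the respondent now bears the burden.
Stage 2 — burden on respondent; standard: a production showing (weight is at least 20).
    (c): 30 − 8 = 22 ≥ 20 [met]
  The respondent carries Stage 2; the claimant now bears the burden.
Stage 3 — burden on claimant; standard: a preponderance (weight is at least 51).
    (d): 78 − 26 = 52 ≥ 51 [met]
  The claimant carries the last stage.
All stages carried — the claimant prevails.

claimant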